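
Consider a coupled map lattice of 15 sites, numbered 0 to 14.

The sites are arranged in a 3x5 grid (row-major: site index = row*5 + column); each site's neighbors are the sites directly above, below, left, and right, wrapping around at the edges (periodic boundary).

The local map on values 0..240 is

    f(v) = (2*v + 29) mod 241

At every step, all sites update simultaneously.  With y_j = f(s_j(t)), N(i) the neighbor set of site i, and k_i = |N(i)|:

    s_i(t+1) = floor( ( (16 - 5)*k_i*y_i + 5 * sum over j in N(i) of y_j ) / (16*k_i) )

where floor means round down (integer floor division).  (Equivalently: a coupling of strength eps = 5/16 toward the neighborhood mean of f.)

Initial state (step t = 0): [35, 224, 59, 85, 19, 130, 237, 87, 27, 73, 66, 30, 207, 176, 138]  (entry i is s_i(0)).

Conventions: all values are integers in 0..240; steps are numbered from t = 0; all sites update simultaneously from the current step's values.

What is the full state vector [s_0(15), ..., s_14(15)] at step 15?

Simulating step by step:
t=0: [35, 224, 59, 85, 19, 130, 237, 87, 27, 73, 66, 30, 207, 176, 138]
t=1: [108, 190, 166, 170, 88, 68, 59, 174, 113, 140, 134, 109, 184, 139, 86]
t=2: [49, 137, 128, 119, 172, 134, 138, 127, 40, 92, 67, 45, 132, 84, 169]
t=3: [119, 70, 44, 55, 129, 82, 65, 49, 112, 179, 145, 108, 67, 159, 141]
t=4: [55, 140, 127, 117, 61, 164, 147, 122, 48, 125, 76, 47, 139, 102, 77]
t=5: [135, 76, 43, 58, 133, 114, 82, 46, 111, 71, 168, 115, 78, 191, 172]
t=6: [69, 154, 128, 126, 76, 53, 158, 122, 54, 134, 102, 65, 160, 153, 131]
t=7: [165, 103, 51, 63, 148, 136, 104, 52, 111, 77, 200, 151, 99, 90, 78]
t=8: [125, 206, 148, 140, 107, 97, 203, 138, 60, 152, 164, 131, 200, 188, 179]
t=9: [68, 166, 98, 77, 28, 187, 175, 92, 132, 103, 115, 88, 157, 155, 129]
t=10: [143, 139, 202, 161, 107, 154, 149, 186, 92, 188, 57, 170, 128, 97, 65]
t=11: [74, 82, 161, 124, 40, 102, 94, 151, 197, 149, 134, 114, 85, 194, 150]
t=12: [167, 173, 116, 69, 105, 202, 190, 117, 155, 106, 78, 62, 167, 160, 93]
t=13: [142, 128, 48, 151, 203, 169, 154, 47, 90, 58, 180, 152, 107, 121, 189]
t=14: [89, 60, 106, 105, 170, 122, 96, 118, 174, 153, 137, 85, 30, 57, 154]
t=15: [171, 151, 39, 196, 137, 67, 183, 51, 132, 95, 84, 177, 89, 142, 99]

Answer: [171, 151, 39, 196, 137, 67, 183, 51, 132, 95, 84, 177, 89, 142, 99]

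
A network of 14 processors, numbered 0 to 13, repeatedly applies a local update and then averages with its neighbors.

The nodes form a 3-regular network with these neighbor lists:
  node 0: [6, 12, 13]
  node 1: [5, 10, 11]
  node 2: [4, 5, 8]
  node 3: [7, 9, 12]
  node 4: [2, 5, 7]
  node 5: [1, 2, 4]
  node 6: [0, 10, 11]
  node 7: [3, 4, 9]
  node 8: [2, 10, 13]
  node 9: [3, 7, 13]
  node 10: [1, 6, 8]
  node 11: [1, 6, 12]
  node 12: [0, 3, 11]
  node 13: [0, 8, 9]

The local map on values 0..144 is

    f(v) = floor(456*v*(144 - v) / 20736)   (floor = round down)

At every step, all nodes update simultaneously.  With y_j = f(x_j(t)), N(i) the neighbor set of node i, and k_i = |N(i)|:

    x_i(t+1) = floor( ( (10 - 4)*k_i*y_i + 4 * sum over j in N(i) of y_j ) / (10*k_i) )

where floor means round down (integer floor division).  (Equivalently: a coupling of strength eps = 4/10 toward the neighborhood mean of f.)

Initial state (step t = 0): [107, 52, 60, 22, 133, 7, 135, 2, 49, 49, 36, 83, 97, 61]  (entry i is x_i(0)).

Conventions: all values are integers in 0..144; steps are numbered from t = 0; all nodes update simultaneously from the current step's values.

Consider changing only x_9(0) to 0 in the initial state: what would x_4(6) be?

Answer: x_4(6) = 91
Key observation: This trace re-runs the system from the modified initial state.

Derivation:
t=0: [107, 52, 60, 22, 133, 7, 135, 2, 49, 0, 36, 83, 97, 61]
t=1: [83, 91, 86, 49, 37, 45, 53, 15, 102, 23, 82, 97, 94, 91]
t=2: [108, 104, 102, 88, 85, 98, 106, 58, 99, 69, 107, 102, 103, 99]
t=3: [87, 91, 97, 106, 106, 98, 88, 109, 95, 109, 89, 92, 93, 97]
t=4: [107, 105, 98, 88, 90, 98, 107, 84, 102, 85, 106, 105, 102, 99]
t=5: [89, 90, 99, 106, 104, 98, 87, 109, 94, 108, 88, 90, 94, 97]
t=6: [105, 105, 97, 88, 91, 98, 108, 85, 102, 87, 107, 106, 101, 99]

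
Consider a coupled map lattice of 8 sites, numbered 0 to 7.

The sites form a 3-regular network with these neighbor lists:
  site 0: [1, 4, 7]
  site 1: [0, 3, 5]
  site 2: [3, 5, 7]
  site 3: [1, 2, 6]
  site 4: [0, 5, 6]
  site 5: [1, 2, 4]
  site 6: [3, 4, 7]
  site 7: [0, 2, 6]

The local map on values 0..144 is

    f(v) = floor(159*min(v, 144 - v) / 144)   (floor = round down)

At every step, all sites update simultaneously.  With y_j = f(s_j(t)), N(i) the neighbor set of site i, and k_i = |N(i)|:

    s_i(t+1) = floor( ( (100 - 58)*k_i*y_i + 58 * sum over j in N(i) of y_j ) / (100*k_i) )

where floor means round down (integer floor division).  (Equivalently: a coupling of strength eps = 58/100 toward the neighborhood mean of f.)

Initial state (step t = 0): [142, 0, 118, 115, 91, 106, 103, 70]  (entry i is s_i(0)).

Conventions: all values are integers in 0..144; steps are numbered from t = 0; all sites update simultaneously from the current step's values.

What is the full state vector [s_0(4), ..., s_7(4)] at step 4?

Simulating step by step:
t=0: [142, 0, 118, 115, 91, 106, 103, 70]
t=1: [26, 14, 40, 27, 41, 33, 51, 46]
t=2: [33, 24, 40, 34, 42, 35, 47, 45]
t=3: [38, 32, 42, 38, 43, 38, 46, 45]
t=4: [42, 38, 44, 42, 45, 41, 47, 47]

Answer: [42, 38, 44, 42, 45, 41, 47, 47]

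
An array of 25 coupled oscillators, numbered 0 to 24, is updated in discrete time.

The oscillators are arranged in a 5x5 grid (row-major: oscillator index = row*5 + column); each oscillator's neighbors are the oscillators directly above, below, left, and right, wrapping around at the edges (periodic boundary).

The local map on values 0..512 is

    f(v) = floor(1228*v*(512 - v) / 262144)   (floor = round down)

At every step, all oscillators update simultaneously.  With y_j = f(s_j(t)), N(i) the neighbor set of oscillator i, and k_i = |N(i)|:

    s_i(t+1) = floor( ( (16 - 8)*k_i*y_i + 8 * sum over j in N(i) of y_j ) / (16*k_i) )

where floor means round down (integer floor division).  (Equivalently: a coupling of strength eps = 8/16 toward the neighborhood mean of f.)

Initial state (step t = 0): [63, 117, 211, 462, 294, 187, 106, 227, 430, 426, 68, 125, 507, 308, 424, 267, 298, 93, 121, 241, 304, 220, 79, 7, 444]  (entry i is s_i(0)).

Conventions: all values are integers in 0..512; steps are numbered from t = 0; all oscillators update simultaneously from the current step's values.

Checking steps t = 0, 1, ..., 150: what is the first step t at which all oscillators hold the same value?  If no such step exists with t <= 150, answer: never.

Answer: 6
Key observation: Synchronization is absorbing here: once all oscillators are equal they stay equal, and step 6 is the first all-equal step.

Derivation:
t=0: [63, 117, 211, 462, 294, 187, 106, 227, 430, 426, 68, 125, 507, 308, 424, 267, 298, 93, 121, 241, 304, 220, 79, 7, 444]  (not all equal)
t=1: [203, 224, 246, 151, 219, 222, 229, 235, 192, 200, 194, 194, 131, 218, 200, 283, 275, 177, 210, 257, 257, 271, 179, 86, 185]  (not all equal)
t=2: [297, 301, 295, 260, 290, 297, 300, 293, 287, 293, 292, 285, 262, 288, 294, 302, 299, 277, 280, 299, 301, 301, 271, 224, 276]  (not all equal)
t=3: [298, 297, 300, 303, 301, 299, 298, 300, 302, 300, 299, 301, 304, 302, 300, 297, 299, 303, 302, 299, 298, 298, 302, 303, 302]  (not all equal)
t=4: [298, 298, 297, 296, 297, 297, 297, 297, 296, 297, 297, 297, 296, 296, 297, 298, 297, 296, 296, 297, 298, 298, 296, 296, 297]  (not all equal)
t=5: [298, 298, 298, 299, 298, 298, 298, 299, 299, 299, 298, 299, 299, 299, 299, 298, 298, 299, 299, 298, 298, 298, 298, 299, 298]  (not all equal)
t=6: [298, 298, 298, 298, 298, 298, 298, 298, 298, 298, 298, 298, 298, 298, 298, 298, 298, 298, 298, 298, 298, 298, 298, 298, 298]  (all equal)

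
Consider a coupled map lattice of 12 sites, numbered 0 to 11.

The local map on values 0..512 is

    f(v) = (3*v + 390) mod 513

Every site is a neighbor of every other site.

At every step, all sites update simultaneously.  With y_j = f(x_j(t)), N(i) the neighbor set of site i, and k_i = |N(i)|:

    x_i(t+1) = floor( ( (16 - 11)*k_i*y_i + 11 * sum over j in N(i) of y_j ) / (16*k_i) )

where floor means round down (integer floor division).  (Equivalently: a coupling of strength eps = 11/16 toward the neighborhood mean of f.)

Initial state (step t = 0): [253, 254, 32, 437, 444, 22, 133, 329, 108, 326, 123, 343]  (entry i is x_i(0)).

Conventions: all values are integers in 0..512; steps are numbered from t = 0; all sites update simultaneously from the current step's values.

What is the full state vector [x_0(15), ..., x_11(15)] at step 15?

Answer: [164, 164, 161, 164, 164, 161, 155, 158, 164, 155, 155, 161]

Derivation:
t=0: [253, 254, 32, 437, 444, 22, 133, 329, 108, 326, 123, 343]
t=1: [239, 240, 330, 249, 254, 323, 278, 296, 259, 294, 270, 307]
t=2: [169, 170, 237, 176, 180, 232, 198, 212, 184, 210, 192, 220]
t=3: [321, 322, 244, 327, 330, 240, 343, 225, 333, 352, 339, 231]
t=4: [281, 281, 223, 285, 287, 220, 297, 209, 290, 304, 294, 213]
t=5: [203, 203, 160, 206, 208, 158, 215, 278, 210, 221, 213, 152]
t=6: [356, 356, 323, 358, 359, 322, 236, 284, 361, 241, 235, 317]
t=7: [333, 333, 309, 335, 336, 308, 243, 279, 337, 247, 243, 304]
t=8: [290, 290, 272, 291, 292, 271, 222, 249, 293, 225, 222, 268]
t=9: [178, 178, 165, 179, 180, 164, 127, 147, 180, 129, 127, 162]
t=10: [369, 369, 360, 370, 371, 359, 331, 346, 371, 333, 331, 357]
t=11: [440, 440, 434, 441, 442, 433, 412, 423, 442, 413, 412, 431]
t=12: [149, 149, 144, 149, 150, 143, 128, 136, 150, 128, 128, 142]
t=13: [306, 306, 303, 306, 307, 302, 291, 297, 307, 291, 291, 301]
t=14: [270, 270, 267, 270, 270, 267, 258, 263, 270, 258, 258, 266]
t=15: [164, 164, 161, 164, 164, 161, 155, 158, 164, 155, 155, 161]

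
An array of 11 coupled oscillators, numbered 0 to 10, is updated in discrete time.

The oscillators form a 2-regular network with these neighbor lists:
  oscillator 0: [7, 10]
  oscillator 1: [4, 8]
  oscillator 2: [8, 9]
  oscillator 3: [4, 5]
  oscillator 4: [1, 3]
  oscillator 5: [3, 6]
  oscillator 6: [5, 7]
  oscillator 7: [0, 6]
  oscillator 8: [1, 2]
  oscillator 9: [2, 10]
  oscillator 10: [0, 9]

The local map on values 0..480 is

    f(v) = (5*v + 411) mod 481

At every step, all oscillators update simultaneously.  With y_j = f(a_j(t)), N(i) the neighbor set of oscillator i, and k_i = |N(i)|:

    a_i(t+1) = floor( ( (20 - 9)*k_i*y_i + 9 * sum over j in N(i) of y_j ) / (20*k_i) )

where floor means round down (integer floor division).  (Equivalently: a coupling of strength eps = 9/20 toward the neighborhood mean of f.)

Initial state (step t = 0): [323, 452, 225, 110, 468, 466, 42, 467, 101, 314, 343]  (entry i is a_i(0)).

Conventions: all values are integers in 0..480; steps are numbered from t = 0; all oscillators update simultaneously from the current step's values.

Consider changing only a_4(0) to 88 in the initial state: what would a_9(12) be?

Answer: a_9(12) = 201
Key observation: This trace re-runs the system from the modified initial state.

Derivation:
t=0: [323, 452, 225, 110, 88, 466, 42, 467, 101, 314, 343]
t=1: [178, 327, 161, 422, 371, 324, 229, 242, 320, 97, 146]
t=2: [266, 163, 252, 164, 241, 110, 126, 199, 132, 325, 268]
t=3: [333, 208, 175, 294, 215, 342, 251, 329, 170, 182, 261]
t=4: [174, 81, 326, 294, 124, 257, 196, 156, 239, 331, 265]
t=5: [292, 236, 132, 313, 211, 334, 344, 294, 191, 170, 264]
t=6: [398, 177, 218, 69, 57, 144, 247, 383, 280, 253, 321]
t=7: [373, 314, 167, 237, 255, 200, 240, 374, 290, 161, 210]
t=8: [277, 180, 307, 239, 180, 319, 273, 313, 306, 207, 146]
t=9: [246, 274, 16, 186, 307, 156, 213, 182, 92, 46, 178]
t=10: [265, 278, 129, 264, 173, 218, 150, 249, 292, 166, 267]
t=11: [277, 363, 210, 242, 318, 141, 170, 227, 337, 242, 295]
t=12: [317, 222, 88, 149, 150, 192, 222, 203, 166, 201, 363]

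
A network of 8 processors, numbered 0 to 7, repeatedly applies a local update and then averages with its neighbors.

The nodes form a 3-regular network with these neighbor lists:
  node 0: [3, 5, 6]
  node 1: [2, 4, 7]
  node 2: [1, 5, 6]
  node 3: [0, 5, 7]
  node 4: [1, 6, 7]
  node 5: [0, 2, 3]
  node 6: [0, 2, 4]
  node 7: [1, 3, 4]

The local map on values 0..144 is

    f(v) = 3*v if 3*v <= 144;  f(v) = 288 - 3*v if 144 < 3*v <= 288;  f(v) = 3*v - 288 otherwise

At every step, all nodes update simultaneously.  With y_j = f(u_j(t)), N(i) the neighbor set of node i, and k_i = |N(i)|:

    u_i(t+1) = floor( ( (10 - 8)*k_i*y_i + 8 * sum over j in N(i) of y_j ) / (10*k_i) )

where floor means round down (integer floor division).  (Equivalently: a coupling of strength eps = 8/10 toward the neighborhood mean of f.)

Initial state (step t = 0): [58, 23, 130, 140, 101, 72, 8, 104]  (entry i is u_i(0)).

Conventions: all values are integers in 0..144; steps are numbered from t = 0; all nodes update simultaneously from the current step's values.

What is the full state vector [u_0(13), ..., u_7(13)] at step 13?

Answer: [24, 58, 51, 15, 58, 24, 50, 52]

Derivation:
t=0: [58, 23, 130, 140, 101, 72, 8, 104]
t=1: [83, 51, 64, 82, 34, 107, 66, 62]
t=2: [51, 107, 88, 54, 107, 53, 81, 94]
t=3: [107, 23, 60, 97, 29, 101, 60, 52]
t=4: [40, 101, 72, 48, 99, 41, 82, 68]
t=5: [106, 47, 62, 116, 39, 114, 62, 61]
t=6: [63, 114, 99, 62, 116, 62, 86, 105]
t=7: [82, 36, 51, 81, 41, 76, 50, 63]
t=8: [73, 116, 108, 62, 116, 71, 107, 93]
t=9: [69, 40, 52, 61, 39, 70, 50, 61]
t=10: [101, 118, 116, 91, 120, 100, 115, 112]
t=11: [25, 61, 48, 23, 60, 26, 50, 50]
t=12: [91, 125, 114, 91, 123, 92, 114, 102]
t=13: [24, 58, 51, 15, 58, 24, 50, 52]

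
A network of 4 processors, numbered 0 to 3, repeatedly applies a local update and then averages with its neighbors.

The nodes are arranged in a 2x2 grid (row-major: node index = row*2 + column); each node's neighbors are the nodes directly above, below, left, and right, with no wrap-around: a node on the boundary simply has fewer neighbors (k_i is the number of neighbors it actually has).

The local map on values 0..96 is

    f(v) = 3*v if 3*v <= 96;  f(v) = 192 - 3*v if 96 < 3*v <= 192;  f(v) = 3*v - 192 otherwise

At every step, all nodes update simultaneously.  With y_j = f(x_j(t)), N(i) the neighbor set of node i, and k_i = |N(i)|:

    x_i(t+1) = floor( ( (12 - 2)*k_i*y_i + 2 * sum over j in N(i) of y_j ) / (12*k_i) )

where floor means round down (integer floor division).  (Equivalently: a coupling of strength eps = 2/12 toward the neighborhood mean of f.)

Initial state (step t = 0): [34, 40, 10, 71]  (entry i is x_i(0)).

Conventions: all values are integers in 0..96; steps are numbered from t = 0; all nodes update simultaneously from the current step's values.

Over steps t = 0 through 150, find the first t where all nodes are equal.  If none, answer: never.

Simulating step by step:
t=0: [34, 40, 10, 71]  (not all equal)
t=1: [83, 69, 34, 26]  (not all equal)
t=2: [56, 23, 86, 73]  (not all equal)
t=3: [31, 61, 59, 33]  (not all equal)
t=4: [79, 23, 28, 79]  (not all equal)
t=5: [50, 65, 77, 50]  (not all equal)
t=6: [38, 9, 39, 38]  (not all equal)
t=7: [73, 35, 75, 73]  (not all equal)
t=8: [32, 77, 32, 32]  (not all equal)
t=9: [91, 48, 96, 91]  (not all equal)
t=10: [79, 53, 93, 79]  (not all equal)
t=11: [47, 35, 80, 47]  (not all equal)
t=12: [53, 81, 48, 53]  (not all equal)
t=13: [35, 48, 45, 35]  (not all equal)
t=14: [81, 54, 62, 81]  (not all equal)
t=15: [45, 33, 13, 45]  (not all equal)
t=16: [58, 87, 42, 58]  (not all equal)
t=17: [26, 60, 58, 26]  (not all equal)
t=18: [67, 23, 28, 67]  (not all equal)
t=19: [20, 59, 71, 20]  (not all equal)
t=20: [53, 22, 27, 53]  (not all equal)
t=21: [39, 60, 73, 39]  (not all equal)
t=22: [65, 22, 35, 65]  (not all equal)
t=23: [15, 55, 73, 15]  (not all equal)
t=24: [42, 30, 30, 42]  (not all equal)
t=25: [70, 86, 86, 70]  (not all equal)
t=26: [26, 58, 58, 26]  (not all equal)
t=27: [68, 28, 28, 68]  (not all equal)
t=28: [24, 72, 72, 24]  (not all equal)
t=29: [64, 32, 32, 64]  (not all equal)
t=30: [16, 80, 80, 16]  (not all equal)
t=31: [48, 48, 48, 48]  (all equal)

Answer: 31
Key observation: Synchronization is absorbing here: once all nodes are equal they stay equal, and step 31 is the first all-equal step.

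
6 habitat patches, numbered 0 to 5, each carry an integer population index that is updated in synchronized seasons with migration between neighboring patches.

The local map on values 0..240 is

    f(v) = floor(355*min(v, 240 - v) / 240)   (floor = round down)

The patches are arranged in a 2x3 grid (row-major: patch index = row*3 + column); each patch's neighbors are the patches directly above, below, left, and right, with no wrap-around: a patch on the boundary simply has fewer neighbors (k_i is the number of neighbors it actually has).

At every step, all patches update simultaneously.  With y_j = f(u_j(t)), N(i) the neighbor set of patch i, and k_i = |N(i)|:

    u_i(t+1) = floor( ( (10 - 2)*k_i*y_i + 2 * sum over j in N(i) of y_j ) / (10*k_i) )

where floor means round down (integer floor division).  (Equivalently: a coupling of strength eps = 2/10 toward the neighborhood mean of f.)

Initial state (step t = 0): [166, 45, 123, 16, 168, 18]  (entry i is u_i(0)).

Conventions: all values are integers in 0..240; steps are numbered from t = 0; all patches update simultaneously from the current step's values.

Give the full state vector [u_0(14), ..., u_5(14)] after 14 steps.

Answer: [111, 115, 117, 106, 111, 104]

Derivation:
t=0: [166, 45, 123, 16, 168, 18]
t=1: [96, 78, 147, 39, 92, 48]
t=2: [130, 119, 128, 73, 125, 84]
t=3: [157, 173, 162, 118, 163, 132]
t=4: [124, 102, 117, 162, 119, 150]
t=5: [163, 154, 166, 126, 167, 141]
t=6: [119, 123, 114, 156, 115, 138]
t=7: [170, 172, 166, 133, 165, 153]
t=8: [108, 101, 110, 147, 113, 124]
t=9: [155, 151, 161, 142, 164, 169]
t=10: [127, 128, 116, 138, 114, 106]
t=11: [165, 165, 168, 153, 165, 158]
t=12: [111, 109, 107, 124, 111, 118]
t=13: [164, 161, 159, 169, 164, 171]
t=14: [111, 115, 117, 106, 111, 104]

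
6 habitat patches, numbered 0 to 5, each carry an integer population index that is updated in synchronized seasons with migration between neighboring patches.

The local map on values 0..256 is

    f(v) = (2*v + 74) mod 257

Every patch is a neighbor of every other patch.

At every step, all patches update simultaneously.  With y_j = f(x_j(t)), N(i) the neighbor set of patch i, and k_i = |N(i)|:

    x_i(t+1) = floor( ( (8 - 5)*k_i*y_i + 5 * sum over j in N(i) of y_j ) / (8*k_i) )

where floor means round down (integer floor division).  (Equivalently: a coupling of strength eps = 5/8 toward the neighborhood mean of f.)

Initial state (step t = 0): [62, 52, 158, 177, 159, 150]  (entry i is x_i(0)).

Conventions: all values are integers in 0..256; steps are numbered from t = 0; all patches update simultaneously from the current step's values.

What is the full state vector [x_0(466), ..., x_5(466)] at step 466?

Answer: [203, 203, 200, 203, 200, 200]
Key observation: The state at step 17, [220, 220, 219, 220, 219, 219], reappears at step 26: the system is in a cycle of period 9 from step 17 on.  Therefore the state at step 466 equals the state at step 17 + ((466 - 17) mod 9) = 25, which is [203, 203, 200, 203, 200, 200].

Derivation:
t=0: [62, 52, 158, 177, 159, 150]
t=1: [166, 161, 149, 159, 150, 145]
t=2: [132, 130, 124, 129, 124, 122]
t=3: [73, 72, 69, 71, 69, 68]
t=4: [216, 215, 214, 215, 214, 213]
t=5: [246, 246, 245, 246, 245, 245]
t=6: [51, 51, 50, 51, 50, 50]
t=7: [175, 175, 174, 175, 174, 174]
t=8: [166, 166, 165, 166, 165, 165]
t=9: [148, 148, 147, 148, 147, 147]
t=10: [112, 112, 111, 112, 111, 111]
t=11: [40, 40, 39, 40, 39, 39]
t=12: [153, 153, 152, 153, 152, 152]
t=13: [122, 122, 121, 122, 121, 121]
t=14: [60, 60, 59, 60, 59, 59]
t=15: [193, 193, 192, 193, 192, 192]
t=16: [202, 202, 201, 202, 201, 201]
t=17: [220, 220, 219, 220, 219, 219]
t=18: [95, 95, 159, 95, 159, 159]
t=19: [55, 55, 87, 55, 87, 87]
t=20: [208, 208, 224, 208, 224, 224]
t=21: [148, 148, 92, 148, 92, 92]
t=22: [71, 71, 43, 71, 43, 43]
t=23: [195, 195, 181, 195, 181, 181]
t=24: [196, 196, 189, 196, 189, 189]
t=25: [203, 203, 200, 203, 200, 200]
t=26: [220, 220, 219, 220, 219, 219]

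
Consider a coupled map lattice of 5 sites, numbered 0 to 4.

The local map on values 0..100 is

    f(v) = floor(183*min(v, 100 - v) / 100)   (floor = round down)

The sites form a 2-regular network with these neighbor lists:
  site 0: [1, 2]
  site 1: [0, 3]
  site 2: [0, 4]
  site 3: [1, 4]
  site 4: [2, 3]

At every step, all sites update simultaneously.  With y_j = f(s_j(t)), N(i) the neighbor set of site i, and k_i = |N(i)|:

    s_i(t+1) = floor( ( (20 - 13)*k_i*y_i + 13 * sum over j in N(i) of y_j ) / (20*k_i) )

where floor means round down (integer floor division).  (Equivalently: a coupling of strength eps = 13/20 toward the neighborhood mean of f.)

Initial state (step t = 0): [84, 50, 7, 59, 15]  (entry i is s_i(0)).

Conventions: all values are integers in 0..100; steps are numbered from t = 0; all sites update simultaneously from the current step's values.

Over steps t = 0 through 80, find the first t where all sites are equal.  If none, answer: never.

Answer: never
Key observation: The state at step 25 reappears at step 28 — the system is in a cycle of period 3 from step 25 on.  No step 0..28 is synchronized, and the cycle repeats forever, so no step up to 80 (or ever) has all sites equal.

Derivation:
t=0: [84, 50, 7, 59, 15]  (not all equal)
t=1: [43, 65, 22, 64, 37]  (not all equal)
t=2: [61, 68, 61, 65, 57]  (not all equal)
t=3: [66, 64, 73, 66, 71]  (not all equal)
t=4: [58, 63, 54, 60, 54]  (not all equal)
t=5: [75, 71, 81, 74, 80]  (not all equal)
t=6: [44, 48, 38, 45, 38]  (not all equal)
t=7: [78, 83, 72, 79, 73]  (not all equal)
t=8: [40, 36, 46, 39, 46]  (not all equal)
t=9: [73, 69, 80, 73, 79]  (not all equal)
t=10: [47, 51, 40, 47, 40]  (not all equal)
t=11: [82, 87, 77, 82, 77]  (not all equal)
t=12: [32, 28, 38, 32, 38]  (not all equal)
t=13: [59, 55, 65, 59, 65]  (not all equal)
t=14: [73, 77, 67, 73, 67]  (not all equal)
t=15: [50, 46, 56, 50, 56]  (not all equal)
t=16: [85, 88, 83, 85, 83]  (not all equal)
t=17: [26, 24, 29, 26, 29]  (not all equal)
t=18: [47, 45, 51, 47, 51]  (not all equal)
t=19: [85, 84, 88, 85, 88]  (not all equal)
t=20: [25, 27, 22, 25, 22]  (not all equal)
t=21: [44, 46, 41, 44, 41]  (not all equal)
t=22: [79, 81, 76, 79, 76]  (not all equal)
t=23: [38, 36, 41, 38, 41]  (not all equal)
t=24: [69, 67, 73, 69, 73]  (not all equal)
t=25: [55, 57, 51, 55, 51]  (not all equal)
t=26: [82, 80, 86, 82, 86]  (not all equal)
t=27: [31, 33, 27, 31, 27]  (not all equal)
t=28: [55, 57, 51, 55, 51]  (not all equal)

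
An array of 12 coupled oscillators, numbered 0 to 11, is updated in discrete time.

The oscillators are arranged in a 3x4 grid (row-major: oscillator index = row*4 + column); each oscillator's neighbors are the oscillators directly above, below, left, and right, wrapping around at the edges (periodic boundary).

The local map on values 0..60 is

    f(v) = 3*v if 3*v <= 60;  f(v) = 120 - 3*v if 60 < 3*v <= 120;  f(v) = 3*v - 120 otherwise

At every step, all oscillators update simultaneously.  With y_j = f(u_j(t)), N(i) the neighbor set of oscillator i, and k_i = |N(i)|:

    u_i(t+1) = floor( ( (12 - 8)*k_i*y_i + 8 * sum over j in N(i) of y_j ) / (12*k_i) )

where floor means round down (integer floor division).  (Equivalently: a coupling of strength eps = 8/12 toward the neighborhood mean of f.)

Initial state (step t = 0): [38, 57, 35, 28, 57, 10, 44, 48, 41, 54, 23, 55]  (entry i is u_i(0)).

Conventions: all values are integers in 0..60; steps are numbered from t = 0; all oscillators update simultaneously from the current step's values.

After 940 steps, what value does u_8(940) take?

Answer: u_8(940) = 48
Key observation: The state at step 23, [20, 24, 36, 40, 20, 24, 36, 40, 20, 24, 36, 40], reappears at step 27: the system is in a cycle of period 4 from step 23 on.  Therefore the state at step 940 equals the state at step 23 + ((940 - 23) mod 4) = 24, which is [48, 44, 16, 12, 48, 44, 16, 12, 48, 44, 16, 12].

Derivation:
t=0: [38, 57, 35, 28, 57, 10, 44, 48, 41, 54, 23, 55]
t=1: [25, 32, 30, 27, 27, 36, 24, 32, 25, 36, 36, 34]
t=2: [39, 24, 30, 32, 34, 24, 29, 32, 34, 19, 22, 26]
t=3: [19, 39, 36, 24, 21, 42, 37, 27, 26, 47, 45, 34]
t=4: [44, 17, 16, 37, 43, 17, 15, 35, 39, 18, 15, 30]
t=5: [16, 44, 41, 20, 16, 43, 41, 20, 18, 43, 44, 22]
t=6: [45, 15, 15, 47, 44, 15, 15, 47, 44, 17, 15, 49]
t=7: [20, 41, 41, 25, 19, 40, 41, 24, 21, 41, 43, 25]
t=8: [47, 12, 11, 41, 46, 11, 11, 41, 46, 12, 12, 41]
t=9: [19, 32, 29, 11, 18, 31, 28, 10, 19, 32, 29, 11]
t=10: [47, 31, 32, 36, 46, 32, 32, 36, 47, 31, 32, 36]
t=11: [20, 25, 22, 15, 19, 24, 22, 15, 20, 25, 22, 15]
t=12: [54, 49, 51, 49, 54, 49, 51, 48, 54, 49, 51, 49]
t=13: [37, 30, 31, 30, 36, 30, 30, 29, 37, 30, 31, 30]
t=14: [16, 26, 28, 26, 17, 27, 29, 28, 16, 26, 28, 26]
t=15: [46, 41, 37, 41, 45, 41, 35, 40, 46, 41, 37, 41]
t=16: [12, 6, 8, 6, 11, 7, 8, 6, 12, 6, 8, 6]
t=17: [29, 22, 22, 22, 29, 22, 22, 21, 29, 22, 22, 22]
t=18: [40, 50, 54, 51, 40, 50, 54, 51, 40, 50, 54, 51]
t=19: [10, 27, 38, 29, 10, 27, 38, 29, 10, 27, 38, 29]
t=20: [32, 32, 16, 28, 32, 32, 16, 28, 32, 32, 16, 28]
t=21: [26, 28, 42, 36, 26, 28, 42, 36, 26, 28, 42, 36]
t=22: [36, 32, 12, 16, 36, 32, 12, 16, 36, 32, 12, 16]
t=23: [20, 24, 36, 40, 20, 24, 36, 40, 20, 24, 36, 40]
t=24: [48, 44, 16, 12, 48, 44, 16, 12, 48, 44, 16, 12]
t=25: [24, 20, 40, 36, 24, 20, 40, 36, 24, 20, 40, 36]
t=26: [44, 48, 12, 16, 44, 48, 12, 16, 44, 48, 12, 16]
t=27: [20, 24, 36, 40, 20, 24, 36, 40, 20, 24, 36, 40]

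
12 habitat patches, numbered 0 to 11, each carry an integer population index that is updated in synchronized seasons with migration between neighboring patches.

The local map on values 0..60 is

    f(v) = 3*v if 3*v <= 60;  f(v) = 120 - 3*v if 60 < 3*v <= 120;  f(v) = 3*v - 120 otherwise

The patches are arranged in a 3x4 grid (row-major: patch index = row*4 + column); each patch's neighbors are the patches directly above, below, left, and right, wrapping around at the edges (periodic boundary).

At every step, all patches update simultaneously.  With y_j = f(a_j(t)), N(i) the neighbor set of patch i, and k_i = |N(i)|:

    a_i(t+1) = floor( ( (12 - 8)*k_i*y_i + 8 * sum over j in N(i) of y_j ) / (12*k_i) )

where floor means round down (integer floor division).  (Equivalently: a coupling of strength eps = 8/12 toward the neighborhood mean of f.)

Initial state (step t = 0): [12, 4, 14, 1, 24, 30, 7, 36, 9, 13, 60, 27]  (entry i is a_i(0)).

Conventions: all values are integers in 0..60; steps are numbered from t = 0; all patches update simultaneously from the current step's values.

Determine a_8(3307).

Answer: a_8(3307) = 44
Key observation: The state at step 37, [20, 16, 20, 16, 20, 16, 20, 16, 20, 16, 20, 16], reappears at step 41: the system is in a cycle of period 4 from step 37 on.  Therefore the state at step 3307 equals the state at step 37 + ((3307 - 37) mod 4) = 39, which is [44, 40, 44, 40, 44, 40, 44, 40, 44, 40, 44, 40].

Derivation:
t=0: [12, 4, 14, 1, 24, 30, 7, 36, 9, 13, 60, 27]
t=1: [27, 28, 30, 22, 33, 30, 31, 22, 36, 34, 43, 30]
t=2: [33, 31, 31, 43, 29, 27, 29, 40, 22, 20, 20, 31]
t=3: [27, 33, 30, 15, 30, 38, 32, 17, 41, 50, 44, 29]
t=4: [29, 24, 27, 40, 26, 19, 24, 39, 23, 17, 23, 29]
t=5: [34, 46, 37, 18, 38, 50, 41, 21, 43, 51, 45, 28]
t=6: [20, 21, 18, 38, 21, 20, 19, 35, 18, 23, 18, 34]
t=7: [49, 56, 47, 26, 50, 57, 49, 28, 49, 54, 48, 27]
t=8: [33, 39, 30, 34, 33, 41, 31, 35, 32, 39, 29, 34]
t=9: [18, 10, 23, 20, 17, 10, 22, 19, 18, 11, 24, 21]
t=10: [50, 38, 49, 56, 49, 38, 49, 56, 50, 38, 48, 55]
t=11: [28, 13, 26, 41, 28, 13, 26, 40, 28, 13, 25, 40]
t=12: [31, 39, 35, 14, 30, 39, 35, 13, 30, 39, 35, 14]
t=13: [26, 9, 17, 34, 26, 9, 17, 34, 27, 9, 17, 35]
t=14: [35, 33, 41, 27, 35, 33, 41, 27, 34, 33, 41, 26]
t=15: [20, 17, 12, 29, 20, 17, 12, 29, 21, 17, 12, 30]
t=16: [53, 50, 38, 37, 53, 50, 38, 37, 52, 49, 37, 36]
t=17: [32, 27, 11, 14, 32, 27, 11, 14, 31, 26, 11, 14]
t=18: [30, 36, 35, 37, 30, 36, 35, 37, 31, 37, 36, 38]
t=19: [23, 15, 13, 13, 23, 15, 13, 13, 21, 13, 11, 11]
t=20: [49, 44, 39, 40, 49, 44, 39, 40, 48, 43, 36, 39]
t=21: [19, 12, 5, 5, 19, 12, 5, 5, 19, 13, 7, 7]
t=22: [46, 36, 19, 23, 46, 36, 19, 23, 48, 38, 22, 25]
t=23: [23, 19, 48, 45, 23, 19, 48, 45, 22, 19, 45, 45]
t=24: [46, 50, 26, 22, 46, 50, 26, 22, 47, 49, 25, 21]
t=25: [26, 29, 42, 46, 26, 29, 42, 46, 27, 30, 43, 48]
t=26: [36, 29, 13, 21, 36, 29, 13, 21, 36, 29, 14, 22]
t=27: [23, 30, 41, 46, 23, 30, 41, 46, 22, 31, 41, 46]
t=28: [42, 28, 10, 21, 42, 28, 10, 21, 42, 28, 9, 21]
t=29: [19, 30, 35, 44, 19, 30, 35, 44, 19, 29, 34, 43]
t=30: [45, 32, 17, 19, 45, 32, 17, 19, 45, 33, 18, 19]
t=31: [23, 26, 48, 49, 23, 26, 48, 49, 23, 26, 48, 49]
t=32: [45, 40, 27, 30, 45, 40, 27, 30, 45, 40, 27, 30]
t=33: [15, 9, 31, 29, 15, 9, 31, 29, 15, 9, 31, 29]
t=34: [40, 30, 28, 34, 40, 30, 28, 34, 40, 30, 28, 34]
t=35: [8, 26, 32, 18, 8, 26, 32, 18, 8, 26, 32, 18]
t=36: [32, 36, 32, 44, 32, 36, 32, 44, 32, 36, 32, 44]
t=37: [20, 16, 20, 16, 20, 16, 20, 16, 20, 16, 20, 16]
t=38: [56, 52, 56, 52, 56, 52, 56, 52, 56, 52, 56, 52]
t=39: [44, 40, 44, 40, 44, 40, 44, 40, 44, 40, 44, 40]
t=40: [8, 4, 8, 4, 8, 4, 8, 4, 8, 4, 8, 4]
t=41: [20, 16, 20, 16, 20, 16, 20, 16, 20, 16, 20, 16]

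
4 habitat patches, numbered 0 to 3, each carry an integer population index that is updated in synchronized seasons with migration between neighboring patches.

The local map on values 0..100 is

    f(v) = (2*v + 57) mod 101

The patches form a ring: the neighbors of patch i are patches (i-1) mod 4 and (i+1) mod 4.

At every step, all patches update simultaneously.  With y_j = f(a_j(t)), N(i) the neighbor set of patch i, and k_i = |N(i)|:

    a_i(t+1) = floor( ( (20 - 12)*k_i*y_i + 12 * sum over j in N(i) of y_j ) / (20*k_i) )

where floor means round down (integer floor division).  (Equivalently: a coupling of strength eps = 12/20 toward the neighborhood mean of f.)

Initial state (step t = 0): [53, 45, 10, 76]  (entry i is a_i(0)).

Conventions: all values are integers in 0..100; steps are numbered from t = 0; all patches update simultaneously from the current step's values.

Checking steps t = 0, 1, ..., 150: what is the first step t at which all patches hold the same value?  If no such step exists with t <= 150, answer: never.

Answer: 27
Key observation: Synchronization is absorbing here: once all patches are equal they stay equal, and step 27 is the first all-equal step.

Derivation:
t=0: [53, 45, 10, 76]  (not all equal)
t=1: [40, 60, 46, 44]  (not all equal)
t=2: [50, 55, 55, 42]  (not all equal)
t=3: [54, 63, 58, 52]  (not all equal)
t=4: [68, 73, 71, 64]  (not all equal)
t=5: [62, 57, 64, 90]  (not all equal)
t=6: [63, 77, 65, 63]  (not all equal)
t=7: [60, 54, 61, 83]  (not all equal)
t=8: [55, 71, 56, 54]  (not all equal)
t=9: [75, 79, 75, 65]  (not all equal)
t=10: [31, 8, 31, 37]  (not all equal)
t=11: [38, 40, 38, 22]  (not all equal)
t=12: [23, 33, 23, 19]  (not all equal)
t=13: [35, 10, 35, 39]  (not all equal)
t=14: [43, 46, 43, 29]  (not all equal)
t=15: [35, 44, 35, 30]  (not all equal)
t=16: [28, 33, 28, 22]  (not all equal)
t=17: [11, 16, 11, 7]  (not all equal)
t=18: [79, 83, 79, 75]  (not all equal)
t=19: [13, 16, 13, 9]  (not all equal)
t=20: [82, 85, 82, 79]  (not all equal)
t=21: [19, 21, 19, 16]  (not all equal)
t=22: [94, 96, 94, 92]  (not all equal)
t=23: [43, 44, 43, 41]  (not all equal)
t=24: [41, 42, 41, 40]  (not all equal)
t=25: [38, 38, 38, 37]  (not all equal)
t=26: [31, 32, 31, 31]  (not all equal)
t=27: [18, 18, 18, 18]  (all equal)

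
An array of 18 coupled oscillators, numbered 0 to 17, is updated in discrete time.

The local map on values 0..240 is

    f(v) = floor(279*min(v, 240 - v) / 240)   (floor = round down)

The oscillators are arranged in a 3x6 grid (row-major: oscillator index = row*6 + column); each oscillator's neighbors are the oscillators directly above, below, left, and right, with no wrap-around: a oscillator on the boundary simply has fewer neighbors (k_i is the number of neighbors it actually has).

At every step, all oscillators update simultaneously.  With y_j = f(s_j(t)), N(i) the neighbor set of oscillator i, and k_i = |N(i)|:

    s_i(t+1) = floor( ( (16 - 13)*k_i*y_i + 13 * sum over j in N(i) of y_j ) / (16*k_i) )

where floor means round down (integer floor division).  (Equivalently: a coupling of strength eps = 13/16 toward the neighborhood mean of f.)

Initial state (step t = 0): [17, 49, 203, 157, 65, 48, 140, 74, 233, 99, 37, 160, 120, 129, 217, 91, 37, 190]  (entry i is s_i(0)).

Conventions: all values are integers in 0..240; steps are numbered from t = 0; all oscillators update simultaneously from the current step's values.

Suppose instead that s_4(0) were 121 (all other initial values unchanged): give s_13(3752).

Simulating step by step:
t=0: [17, 49, 203, 157, 121, 48, 140, 74, 233, 99, 37, 160, 120, 129, 217, 91, 37, 190]
t=1: [73, 50, 51, 98, 78, 104, 87, 78, 56, 72, 87, 59, 125, 92, 70, 69, 63, 66]
t=2: [80, 73, 74, 84, 107, 86, 102, 83, 75, 88, 82, 93, 109, 102, 83, 79, 83, 71]
t=3: [99, 90, 88, 102, 102, 112, 107, 100, 93, 94, 105, 95, 119, 108, 98, 96, 90, 98]
t=4: [114, 109, 108, 111, 122, 117, 123, 115, 109, 113, 112, 119, 127, 122, 114, 109, 113, 108]
t=5: [131, 129, 126, 130, 132, 137, 132, 131, 129, 128, 133, 131, 135, 132, 130, 130, 127, 132]
t=6: [126, 128, 129, 128, 123, 124, 124, 126, 128, 127, 127, 123, 124, 125, 127, 128, 126, 127]
t=7: [132, 130, 129, 131, 132, 135, 132, 131, 130, 130, 133, 132, 133, 132, 131, 131, 130, 133]
t=8: [125, 126, 127, 126, 124, 124, 125, 126, 127, 125, 125, 123, 124, 125, 126, 126, 125, 125]
t=9: [132, 132, 131, 132, 133, 134, 133, 132, 131, 132, 133, 133, 133, 132, 132, 132, 132, 134]
t=10: [124, 125, 125, 125, 124, 123, 124, 125, 125, 125, 124, 123, 124, 124, 125, 125, 124, 124]
t=11: [133, 133, 133, 133, 134, 135, 133, 133, 133, 133, 134, 134, 134, 133, 133, 133, 133, 134]
t=12: [124, 124, 124, 123, 123, 122, 123, 124, 124, 123, 123, 122, 123, 123, 124, 124, 123, 123]
t=13: [134, 134, 134, 135, 136, 136, 134, 134, 134, 135, 136, 136, 136, 134, 134, 135, 135, 136]
t=14: [123, 123, 122, 121, 120, 120, 122, 123, 122, 121, 120, 120, 122, 122, 122, 122, 120, 120]
t=15: [136, 136, 137, 138, 138, 139, 136, 136, 137, 137, 138, 139, 137, 136, 137, 137, 138, 139]
t=16: [120, 119, 119, 118, 117, 117, 119, 119, 119, 118, 118, 117, 119, 119, 119, 118, 118, 117]
t=17: [138, 138, 137, 137, 136, 136, 138, 138, 137, 137, 136, 136, 138, 138, 137, 137, 136, 136]
t=18: [118, 118, 118, 119, 119, 120, 118, 118, 118, 119, 119, 120, 118, 118, 118, 119, 119, 120]
t=19: [137, 137, 137, 137, 138, 138, 137, 137, 137, 137, 138, 138, 137, 137, 137, 137, 138, 138]
t=20: [119, 119, 119, 118, 118, 118, 119, 119, 119, 118, 118, 118, 119, 119, 119, 118, 118, 118]
t=21: [138, 138, 137, 137, 137, 137, 138, 138, 137, 137, 137, 137, 138, 138, 137, 137, 137, 137]
t=22: [118, 118, 118, 119, 119, 119, 118, 118, 118, 119, 119, 119, 118, 118, 118, 119, 119, 119]
t=23: [137, 137, 137, 137, 138, 138, 137, 137, 137, 137, 138, 138, 137, 137, 137, 137, 138, 138]

Answer: s_13(3752) = 119
Key observation: The state at step 19, [137, 137, 137, 137, 138, 138, 137, 137, 137, 137, 138, 138, 137, 137, 137, 137, 138, 138], reappears at step 23: the system is in a cycle of period 4 from step 19 on.  Therefore the state at step 3752 equals the state at step 19 + ((3752 - 19) mod 4) = 20, which is [119, 119, 119, 118, 118, 118, 119, 119, 119, 118, 118, 118, 119, 119, 119, 118, 118, 118].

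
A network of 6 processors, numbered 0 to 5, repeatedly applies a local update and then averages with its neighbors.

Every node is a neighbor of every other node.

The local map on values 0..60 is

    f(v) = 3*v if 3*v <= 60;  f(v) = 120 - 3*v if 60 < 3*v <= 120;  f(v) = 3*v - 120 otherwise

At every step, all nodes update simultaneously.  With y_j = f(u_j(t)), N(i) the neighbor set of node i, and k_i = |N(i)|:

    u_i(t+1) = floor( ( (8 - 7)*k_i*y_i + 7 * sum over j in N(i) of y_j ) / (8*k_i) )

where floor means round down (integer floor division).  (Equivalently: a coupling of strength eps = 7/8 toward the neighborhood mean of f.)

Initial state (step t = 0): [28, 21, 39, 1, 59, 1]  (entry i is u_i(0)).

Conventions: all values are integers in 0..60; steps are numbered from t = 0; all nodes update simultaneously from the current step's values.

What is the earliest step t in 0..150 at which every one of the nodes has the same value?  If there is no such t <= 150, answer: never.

Answer: 2
Key observation: Synchronization is absorbing here: once all nodes are equal they stay equal, and step 2 is the first all-equal step.

Derivation:
t=0: [28, 21, 39, 1, 59, 1]  (not all equal)
t=1: [26, 24, 27, 27, 24, 27]  (not all equal)
t=2: [42, 42, 42, 42, 42, 42]  (all equal)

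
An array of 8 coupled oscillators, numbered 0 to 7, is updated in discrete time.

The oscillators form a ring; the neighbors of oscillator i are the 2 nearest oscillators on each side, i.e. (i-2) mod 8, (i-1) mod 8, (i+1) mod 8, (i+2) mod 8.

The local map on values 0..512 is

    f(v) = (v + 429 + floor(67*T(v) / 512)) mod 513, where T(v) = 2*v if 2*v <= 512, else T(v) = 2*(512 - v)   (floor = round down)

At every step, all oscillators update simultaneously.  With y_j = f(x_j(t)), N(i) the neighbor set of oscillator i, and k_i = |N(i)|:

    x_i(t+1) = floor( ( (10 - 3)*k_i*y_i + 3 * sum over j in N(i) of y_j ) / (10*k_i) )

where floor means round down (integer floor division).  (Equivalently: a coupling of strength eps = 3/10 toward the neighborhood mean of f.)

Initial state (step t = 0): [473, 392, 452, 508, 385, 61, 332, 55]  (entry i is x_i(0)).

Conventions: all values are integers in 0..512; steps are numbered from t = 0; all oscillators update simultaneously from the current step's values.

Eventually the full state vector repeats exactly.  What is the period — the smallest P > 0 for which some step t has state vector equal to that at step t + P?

Answer: 12
Key observation: The state at step 16, [267, 267, 267, 267, 267, 267, 267, 267], reappears at step 28 — and no state repeats earlier — so the cycle the system enters has period 12.

Derivation:
t=0: [473, 392, 452, 508, 385, 61, 332, 55]
t=1: [392, 365, 380, 414, 354, 469, 336, 463]
t=2: [337, 329, 330, 350, 321, 378, 316, 375]
t=3: [298, 296, 293, 305, 291, 320, 291, 318]
t=4: [270, 269, 266, 273, 266, 281, 267, 280]
t=5: [249, 248, 246, 250, 247, 254, 248, 254]
t=6: [229, 228, 226, 230, 227, 234, 229, 234]
t=7: [204, 203, 201, 205, 203, 209, 204, 209]
t=8: [173, 172, 170, 173, 172, 177, 173, 177]
t=9: [134, 133, 131, 133, 133, 137, 134, 137]
t=10: [84, 83, 81, 83, 83, 87, 85, 87]
t=11: [21, 20, 18, 20, 20, 24, 22, 24]
t=12: [455, 454, 451, 454, 454, 458, 456, 458]
t=13: [385, 385, 382, 385, 385, 387, 386, 387]
t=14: [333, 333, 332, 333, 333, 334, 334, 334]
t=15: [295, 295, 295, 295, 295, 295, 295, 295]
t=16: [267, 267, 267, 267, 267, 267, 267, 267]
t=17: [247, 247, 247, 247, 247, 247, 247, 247]
t=18: [227, 227, 227, 227, 227, 227, 227, 227]
t=19: [202, 202, 202, 202, 202, 202, 202, 202]
t=20: [170, 170, 170, 170, 170, 170, 170, 170]
t=21: [130, 130, 130, 130, 130, 130, 130, 130]
t=22: [80, 80, 80, 80, 80, 80, 80, 80]
t=23: [16, 16, 16, 16, 16, 16, 16, 16]
t=24: [449, 449, 449, 449, 449, 449, 449, 449]
t=25: [381, 381, 381, 381, 381, 381, 381, 381]
t=26: [331, 331, 331, 331, 331, 331, 331, 331]
t=27: [294, 294, 294, 294, 294, 294, 294, 294]
t=28: [267, 267, 267, 267, 267, 267, 267, 267]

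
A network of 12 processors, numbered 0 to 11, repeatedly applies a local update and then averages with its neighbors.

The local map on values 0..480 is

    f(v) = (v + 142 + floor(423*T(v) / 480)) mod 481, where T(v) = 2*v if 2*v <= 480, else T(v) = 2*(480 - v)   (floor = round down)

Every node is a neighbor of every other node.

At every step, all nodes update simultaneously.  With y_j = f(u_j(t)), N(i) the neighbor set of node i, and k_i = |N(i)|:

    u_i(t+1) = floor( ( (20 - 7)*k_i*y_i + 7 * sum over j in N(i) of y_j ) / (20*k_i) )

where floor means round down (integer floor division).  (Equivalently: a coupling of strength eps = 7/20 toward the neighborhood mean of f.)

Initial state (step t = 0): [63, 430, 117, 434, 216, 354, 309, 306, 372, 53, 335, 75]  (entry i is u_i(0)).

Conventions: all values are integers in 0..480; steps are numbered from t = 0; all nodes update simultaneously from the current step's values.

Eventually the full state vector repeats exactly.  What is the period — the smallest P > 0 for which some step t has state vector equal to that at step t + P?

Answer: 2
Key observation: The state at step 9, [288, 288, 288, 288, 288, 288, 288, 288, 288, 288, 288, 288], reappears at step 11 — and no state repeats earlier — so the cycle the system enters has period 2.

Derivation:
t=0: [63, 430, 117, 434, 216, 354, 309, 306, 372, 53, 335, 75]
t=1: [299, 215, 391, 213, 263, 251, 272, 273, 242, 282, 259, 320]
t=2: [280, 264, 236, 261, 297, 302, 292, 292, 307, 287, 298, 270]
t=3: [291, 299, 303, 300, 283, 281, 286, 286, 278, 288, 283, 296]
t=4: [285, 281, 279, 280, 289, 289, 287, 287, 291, 286, 289, 282]
t=5: [288, 290, 292, 291, 287, 287, 288, 288, 286, 288, 287, 290]
t=6: [286, 285, 284, 285, 287, 287, 286, 286, 287, 286, 287, 285]
t=7: [288, 288, 289, 288, 288, 288, 288, 288, 288, 288, 288, 288]
t=8: [286, 286, 286, 286, 286, 286, 286, 286, 286, 286, 286, 286]
t=9: [288, 288, 288, 288, 288, 288, 288, 288, 288, 288, 288, 288]
t=10: [287, 287, 287, 287, 287, 287, 287, 287, 287, 287, 287, 287]
t=11: [288, 288, 288, 288, 288, 288, 288, 288, 288, 288, 288, 288]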